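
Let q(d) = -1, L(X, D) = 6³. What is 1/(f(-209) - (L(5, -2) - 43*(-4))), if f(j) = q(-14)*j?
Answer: -1/179 ≈ -0.0055866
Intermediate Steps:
L(X, D) = 216
f(j) = -j
1/(f(-209) - (L(5, -2) - 43*(-4))) = 1/(-1*(-209) - (216 - 43*(-4))) = 1/(209 - (216 + 172)) = 1/(209 - 1*388) = 1/(209 - 388) = 1/(-179) = -1/179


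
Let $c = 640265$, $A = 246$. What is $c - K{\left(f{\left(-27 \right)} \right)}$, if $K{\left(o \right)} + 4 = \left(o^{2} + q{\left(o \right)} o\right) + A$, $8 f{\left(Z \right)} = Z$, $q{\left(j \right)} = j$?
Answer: $\frac{20480007}{32} \approx 6.4 \cdot 10^{5}$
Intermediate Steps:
$f{\left(Z \right)} = \frac{Z}{8}$
$K{\left(o \right)} = 242 + 2 o^{2}$ ($K{\left(o \right)} = -4 + \left(\left(o^{2} + o o\right) + 246\right) = -4 + \left(\left(o^{2} + o^{2}\right) + 246\right) = -4 + \left(2 o^{2} + 246\right) = -4 + \left(246 + 2 o^{2}\right) = 242 + 2 o^{2}$)
$c - K{\left(f{\left(-27 \right)} \right)} = 640265 - \left(242 + 2 \left(\frac{1}{8} \left(-27\right)\right)^{2}\right) = 640265 - \left(242 + 2 \left(- \frac{27}{8}\right)^{2}\right) = 640265 - \left(242 + 2 \cdot \frac{729}{64}\right) = 640265 - \left(242 + \frac{729}{32}\right) = 640265 - \frac{8473}{32} = \frac{20480007}{32}$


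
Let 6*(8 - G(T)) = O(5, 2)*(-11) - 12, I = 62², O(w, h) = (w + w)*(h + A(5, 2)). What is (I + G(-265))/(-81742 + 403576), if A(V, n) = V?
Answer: 11947/965502 ≈ 0.012374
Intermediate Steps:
O(w, h) = 2*w*(5 + h) (O(w, h) = (w + w)*(h + 5) = (2*w)*(5 + h) = 2*w*(5 + h))
I = 3844
G(T) = 415/3 (G(T) = 8 - ((2*5*(5 + 2))*(-11) - 12)/6 = 8 - ((2*5*7)*(-11) - 12)/6 = 8 - (70*(-11) - 12)/6 = 8 - (-770 - 12)/6 = 8 - ⅙*(-782) = 8 + 391/3 = 415/3)
(I + G(-265))/(-81742 + 403576) = (3844 + 415/3)/(-81742 + 403576) = (11947/3)/321834 = (11947/3)*(1/321834) = 11947/965502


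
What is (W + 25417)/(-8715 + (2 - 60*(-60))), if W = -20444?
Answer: -4973/5113 ≈ -0.97262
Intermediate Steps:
(W + 25417)/(-8715 + (2 - 60*(-60))) = (-20444 + 25417)/(-8715 + (2 - 60*(-60))) = 4973/(-8715 + (2 + 3600)) = 4973/(-8715 + 3602) = 4973/(-5113) = 4973*(-1/5113) = -4973/5113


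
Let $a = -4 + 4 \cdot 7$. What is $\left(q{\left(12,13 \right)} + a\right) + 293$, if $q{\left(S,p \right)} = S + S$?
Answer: $341$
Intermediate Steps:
$q{\left(S,p \right)} = 2 S$
$a = 24$ ($a = -4 + 28 = 24$)
$\left(q{\left(12,13 \right)} + a\right) + 293 = \left(2 \cdot 12 + 24\right) + 293 = \left(24 + 24\right) + 293 = 48 + 293 = 341$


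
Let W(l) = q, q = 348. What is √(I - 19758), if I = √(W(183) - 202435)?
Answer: √(-19758 + I*√202087) ≈ 1.599 + 140.57*I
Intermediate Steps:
W(l) = 348
I = I*√202087 (I = √(348 - 202435) = √(-202087) = I*√202087 ≈ 449.54*I)
√(I - 19758) = √(I*√202087 - 19758) = √(-19758 + I*√202087)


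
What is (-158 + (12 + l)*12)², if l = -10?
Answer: 17956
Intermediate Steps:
(-158 + (12 + l)*12)² = (-158 + (12 - 10)*12)² = (-158 + 2*12)² = (-158 + 24)² = (-134)² = 17956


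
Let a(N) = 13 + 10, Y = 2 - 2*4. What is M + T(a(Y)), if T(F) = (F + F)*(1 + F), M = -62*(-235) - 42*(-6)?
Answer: 15926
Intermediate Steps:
Y = -6 (Y = 2 - 8 = -6)
M = 14822 (M = 14570 + 252 = 14822)
a(N) = 23
T(F) = 2*F*(1 + F) (T(F) = (2*F)*(1 + F) = 2*F*(1 + F))
M + T(a(Y)) = 14822 + 2*23*(1 + 23) = 14822 + 2*23*24 = 14822 + 1104 = 15926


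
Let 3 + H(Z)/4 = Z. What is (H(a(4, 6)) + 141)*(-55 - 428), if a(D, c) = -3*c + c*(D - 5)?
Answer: -15939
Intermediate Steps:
a(D, c) = -3*c + c*(-5 + D)
H(Z) = -12 + 4*Z
(H(a(4, 6)) + 141)*(-55 - 428) = ((-12 + 4*(6*(-8 + 4))) + 141)*(-55 - 428) = ((-12 + 4*(6*(-4))) + 141)*(-483) = ((-12 + 4*(-24)) + 141)*(-483) = ((-12 - 96) + 141)*(-483) = (-108 + 141)*(-483) = 33*(-483) = -15939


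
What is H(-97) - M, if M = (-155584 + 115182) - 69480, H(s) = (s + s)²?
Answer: 147518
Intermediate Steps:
H(s) = 4*s² (H(s) = (2*s)² = 4*s²)
M = -109882 (M = -40402 - 69480 = -109882)
H(-97) - M = 4*(-97)² - 1*(-109882) = 4*9409 + 109882 = 37636 + 109882 = 147518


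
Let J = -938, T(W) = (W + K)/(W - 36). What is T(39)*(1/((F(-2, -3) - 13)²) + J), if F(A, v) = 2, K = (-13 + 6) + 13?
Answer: -1702455/121 ≈ -14070.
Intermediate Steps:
K = 6 (K = -7 + 13 = 6)
T(W) = (6 + W)/(-36 + W) (T(W) = (W + 6)/(W - 36) = (6 + W)/(-36 + W))
T(39)*(1/((F(-2, -3) - 13)²) + J) = ((6 + 39)/(-36 + 39))*(1/((2 - 13)²) - 938) = (45/3)*(1/((-11)²) - 938) = ((⅓)*45)*(1/121 - 938) = 15*(1/121 - 938) = 15*(-113497/121) = -1702455/121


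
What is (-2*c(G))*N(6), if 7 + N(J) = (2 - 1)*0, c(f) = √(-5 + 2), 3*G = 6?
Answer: 14*I*√3 ≈ 24.249*I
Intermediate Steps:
G = 2 (G = (⅓)*6 = 2)
c(f) = I*√3 (c(f) = √(-3) = I*√3)
N(J) = -7 (N(J) = -7 + (2 - 1)*0 = -7 + 1*0 = -7 + 0 = -7)
(-2*c(G))*N(6) = -2*I*√3*(-7) = 14*I*√3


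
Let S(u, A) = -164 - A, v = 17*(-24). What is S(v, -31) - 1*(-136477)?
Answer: 136344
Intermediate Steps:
v = -408
S(v, -31) - 1*(-136477) = (-164 - 1*(-31)) - 1*(-136477) = (-164 + 31) + 136477 = -133 + 136477 = 136344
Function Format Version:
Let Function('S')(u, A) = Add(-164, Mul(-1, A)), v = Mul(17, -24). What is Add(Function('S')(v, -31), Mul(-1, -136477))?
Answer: 136344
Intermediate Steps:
v = -408
Add(Function('S')(v, -31), Mul(-1, -136477)) = Add(Add(-164, Mul(-1, -31)), Mul(-1, -136477)) = Add(Add(-164, 31), 136477) = Add(-133, 136477) = 136344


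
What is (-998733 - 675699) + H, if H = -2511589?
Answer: -4186021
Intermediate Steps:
(-998733 - 675699) + H = (-998733 - 675699) - 2511589 = -1674432 - 2511589 = -4186021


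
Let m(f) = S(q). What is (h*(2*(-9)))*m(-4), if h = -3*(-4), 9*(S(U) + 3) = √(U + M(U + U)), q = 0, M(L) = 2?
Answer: 648 - 24*√2 ≈ 614.06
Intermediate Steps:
S(U) = -3 + √(2 + U)/9 (S(U) = -3 + √(U + 2)/9 = -3 + √(2 + U)/9)
h = 12
m(f) = -3 + √2/9 (m(f) = -3 + √(2 + 0)/9 = -3 + √2/9)
(h*(2*(-9)))*m(-4) = (12*(2*(-9)))*(-3 + √2/9) = (12*(-18))*(-3 + √2/9) = -216*(-3 + √2/9) = 648 - 24*√2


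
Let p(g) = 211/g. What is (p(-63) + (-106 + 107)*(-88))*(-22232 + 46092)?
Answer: -137314300/63 ≈ -2.1796e+6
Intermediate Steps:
(p(-63) + (-106 + 107)*(-88))*(-22232 + 46092) = (211/(-63) + (-106 + 107)*(-88))*(-22232 + 46092) = (211*(-1/63) + 1*(-88))*23860 = (-211/63 - 88)*23860 = -5755/63*23860 = -137314300/63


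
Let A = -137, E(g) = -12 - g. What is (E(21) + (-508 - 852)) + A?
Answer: -1530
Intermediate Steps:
(E(21) + (-508 - 852)) + A = ((-12 - 1*21) + (-508 - 852)) - 137 = ((-12 - 21) - 1360) - 137 = (-33 - 1360) - 137 = -1393 - 137 = -1530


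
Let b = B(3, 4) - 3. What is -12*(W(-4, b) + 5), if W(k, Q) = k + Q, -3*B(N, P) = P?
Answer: 40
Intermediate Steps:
B(N, P) = -P/3
b = -13/3 (b = -1/3*4 - 3 = -4/3 - 3 = -13/3 ≈ -4.3333)
W(k, Q) = Q + k
-12*(W(-4, b) + 5) = -12*((-13/3 - 4) + 5) = -12*(-25/3 + 5) = -12*(-10/3) = 40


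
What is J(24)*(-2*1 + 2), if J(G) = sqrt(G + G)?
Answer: 0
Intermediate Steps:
J(G) = sqrt(2)*sqrt(G) (J(G) = sqrt(2*G) = sqrt(2)*sqrt(G))
J(24)*(-2*1 + 2) = (sqrt(2)*sqrt(24))*(-2*1 + 2) = (sqrt(2)*(2*sqrt(6)))*(-2 + 2) = (4*sqrt(3))*0 = 0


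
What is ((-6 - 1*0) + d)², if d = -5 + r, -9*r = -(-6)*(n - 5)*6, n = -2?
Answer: 289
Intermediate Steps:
r = 28 (r = -(-(-6)*(-2 - 5))*6/9 = -(-(-6)*(-7))*6/9 = -(-3*14)*6/9 = -(-14)*6/3 = -⅑*(-252) = 28)
d = 23 (d = -5 + 28 = 23)
((-6 - 1*0) + d)² = ((-6 - 1*0) + 23)² = ((-6 + 0) + 23)² = (-6 + 23)² = 17² = 289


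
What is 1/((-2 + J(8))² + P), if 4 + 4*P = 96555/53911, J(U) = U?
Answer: 215644/7644095 ≈ 0.028211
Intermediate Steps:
P = -119089/215644 (P = -1 + (96555/53911)/4 = -1 + (96555*(1/53911))/4 = -1 + (¼)*(96555/53911) = -1 + 96555/215644 = -119089/215644 ≈ -0.55225)
1/((-2 + J(8))² + P) = 1/((-2 + 8)² - 119089/215644) = 1/(6² - 119089/215644) = 1/(36 - 119089/215644) = 1/(7644095/215644) = 215644/7644095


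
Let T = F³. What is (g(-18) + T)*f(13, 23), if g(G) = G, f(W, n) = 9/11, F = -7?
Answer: -3249/11 ≈ -295.36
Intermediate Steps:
f(W, n) = 9/11 (f(W, n) = 9*(1/11) = 9/11)
T = -343 (T = (-7)³ = -343)
(g(-18) + T)*f(13, 23) = (-18 - 343)*(9/11) = -361*9/11 = -3249/11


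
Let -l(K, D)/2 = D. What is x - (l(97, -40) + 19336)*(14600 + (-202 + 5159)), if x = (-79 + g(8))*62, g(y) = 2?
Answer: -379723486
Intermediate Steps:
l(K, D) = -2*D
x = -4774 (x = (-79 + 2)*62 = -77*62 = -4774)
x - (l(97, -40) + 19336)*(14600 + (-202 + 5159)) = -4774 - (-2*(-40) + 19336)*(14600 + (-202 + 5159)) = -4774 - (80 + 19336)*(14600 + 4957) = -4774 - 19416*19557 = -4774 - 1*379718712 = -4774 - 379718712 = -379723486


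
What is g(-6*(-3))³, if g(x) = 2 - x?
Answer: -4096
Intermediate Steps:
g(-6*(-3))³ = (2 - (-6)*(-3))³ = (2 - 1*18)³ = (2 - 18)³ = (-16)³ = -4096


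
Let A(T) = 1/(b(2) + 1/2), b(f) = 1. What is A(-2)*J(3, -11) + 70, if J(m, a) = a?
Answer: 188/3 ≈ 62.667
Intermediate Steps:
A(T) = ⅔ (A(T) = 1/(1 + 1/2) = 1/(1 + ½) = 1/(3/2) = ⅔)
A(-2)*J(3, -11) + 70 = (⅔)*(-11) + 70 = -22/3 + 70 = 188/3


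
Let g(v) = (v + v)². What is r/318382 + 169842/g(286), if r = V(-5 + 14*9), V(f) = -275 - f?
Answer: 13486267695/26042374072 ≈ 0.51786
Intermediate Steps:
g(v) = 4*v² (g(v) = (2*v)² = 4*v²)
r = -396 (r = -275 - (-5 + 14*9) = -275 - (-5 + 126) = -275 - 1*121 = -275 - 121 = -396)
r/318382 + 169842/g(286) = -396/318382 + 169842/((4*286²)) = -396*1/318382 + 169842/((4*81796)) = -198/159191 + 169842/327184 = -198/159191 + 169842*(1/327184) = -198/159191 + 84921/163592 = 13486267695/26042374072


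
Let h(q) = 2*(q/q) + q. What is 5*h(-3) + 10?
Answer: 5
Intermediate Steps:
h(q) = 2 + q (h(q) = 2*1 + q = 2 + q)
5*h(-3) + 10 = 5*(2 - 3) + 10 = 5*(-1) + 10 = -5 + 10 = 5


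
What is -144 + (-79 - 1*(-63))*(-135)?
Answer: 2016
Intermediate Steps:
-144 + (-79 - 1*(-63))*(-135) = -144 + (-79 + 63)*(-135) = -144 - 16*(-135) = -144 + 2160 = 2016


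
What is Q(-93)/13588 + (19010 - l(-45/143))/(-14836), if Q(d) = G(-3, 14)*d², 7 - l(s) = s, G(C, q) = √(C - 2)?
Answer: -679346/530387 + 8649*I*√5/13588 ≈ -1.2808 + 1.4233*I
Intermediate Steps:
G(C, q) = √(-2 + C)
l(s) = 7 - s
Q(d) = I*√5*d² (Q(d) = √(-2 - 3)*d² = √(-5)*d² = (I*√5)*d² = I*√5*d²)
Q(-93)/13588 + (19010 - l(-45/143))/(-14836) = (I*√5*(-93)²)/13588 + (19010 - (7 - (-45)/143))/(-14836) = (I*√5*8649)*(1/13588) + (19010 - (7 - (-45)/143))*(-1/14836) = (8649*I*√5)*(1/13588) + (19010 - (7 - 1*(-45/143)))*(-1/14836) = 8649*I*√5/13588 + (19010 - (7 + 45/143))*(-1/14836) = 8649*I*√5/13588 + (19010 - 1*1046/143)*(-1/14836) = 8649*I*√5/13588 + (19010 - 1046/143)*(-1/14836) = 8649*I*√5/13588 + (2717384/143)*(-1/14836) = 8649*I*√5/13588 - 679346/530387 = -679346/530387 + 8649*I*√5/13588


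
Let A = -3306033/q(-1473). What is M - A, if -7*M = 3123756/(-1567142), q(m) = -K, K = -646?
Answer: 18134590060089/3543308062 ≈ 5118.0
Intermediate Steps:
q(m) = 646 (q(m) = -1*(-646) = 646)
A = -3306033/646 ≈ -5117.7
M = 1561878/5484997 (M = -3123756/(7*(-1567142)) = -3123756*(-1)/(7*1567142) = -1/7*(-1561878/783571) = 1561878/5484997 ≈ 0.28475)
M - A = 1561878/5484997 - 1*(-3306033/646) = 1561878/5484997 + 3306033/646 = 18134590060089/3543308062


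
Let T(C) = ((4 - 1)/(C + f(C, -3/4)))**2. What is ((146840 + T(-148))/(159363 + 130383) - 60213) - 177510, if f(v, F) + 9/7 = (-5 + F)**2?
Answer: -216130359317865589/909170842011 ≈ -2.3772e+5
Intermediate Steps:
f(v, F) = -9/7 + (-5 + F)**2
T(C) = 9/(3559/112 + C)**2 (T(C) = ((4 - 1)/(C + (-9/7 + (-5 - 3/4)**2)))**2 = (3/(C + (-9/7 + (-5 - 3*1/4)**2)))**2 = (3/(C + (-9/7 + (-5 - 3/4)**2)))**2 = (3/(C + (-9/7 + (-23/4)**2)))**2 = (3/(C + (-9/7 + 529/16)))**2 = (3/(C + 3559/112))**2 = (3/(3559/112 + C))**2 = 9/(3559/112 + C)**2)
((146840 + T(-148))/(159363 + 130383) - 60213) - 177510 = ((146840 + 112896/(3559 + 112*(-148))**2)/(159363 + 130383) - 60213) - 177510 = ((146840 + 112896/(3559 - 16576)**2)/289746 - 60213) - 177510 = ((146840 + 112896/(-13017)**2)*(1/289746) - 60213) - 177510 = ((146840 + 112896*(1/169442289))*(1/289746) - 60213) - 177510 = ((146840 + 12544/18826921)*(1/289746) - 60213) - 177510 = ((2764545092184/18826921)*(1/289746) - 60213) - 177510 = (460757515364/909170842011 - 60213) - 177510 = -54743443152492979/909170842011 - 177510 = -216130359317865589/909170842011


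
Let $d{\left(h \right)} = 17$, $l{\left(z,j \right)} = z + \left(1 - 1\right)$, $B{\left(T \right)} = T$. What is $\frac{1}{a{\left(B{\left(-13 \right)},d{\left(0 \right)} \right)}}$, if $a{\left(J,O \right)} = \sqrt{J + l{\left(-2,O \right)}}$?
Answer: $- \frac{i \sqrt{15}}{15} \approx - 0.2582 i$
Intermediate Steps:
$l{\left(z,j \right)} = z$ ($l{\left(z,j \right)} = z + 0 = z$)
$a{\left(J,O \right)} = \sqrt{-2 + J}$ ($a{\left(J,O \right)} = \sqrt{J - 2} = \sqrt{-2 + J}$)
$\frac{1}{a{\left(B{\left(-13 \right)},d{\left(0 \right)} \right)}} = \frac{1}{\sqrt{-2 - 13}} = \frac{1}{\sqrt{-15}} = \frac{1}{i \sqrt{15}} = - \frac{i \sqrt{15}}{15}$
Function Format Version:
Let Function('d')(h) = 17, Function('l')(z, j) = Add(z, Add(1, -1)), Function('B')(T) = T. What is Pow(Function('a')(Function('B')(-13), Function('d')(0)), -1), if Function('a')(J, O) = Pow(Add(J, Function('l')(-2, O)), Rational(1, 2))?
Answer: Mul(Rational(-1, 15), I, Pow(15, Rational(1, 2))) ≈ Mul(-0.25820, I)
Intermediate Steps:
Function('l')(z, j) = z (Function('l')(z, j) = Add(z, 0) = z)
Function('a')(J, O) = Pow(Add(-2, J), Rational(1, 2)) (Function('a')(J, O) = Pow(Add(J, -2), Rational(1, 2)) = Pow(Add(-2, J), Rational(1, 2)))
Pow(Function('a')(Function('B')(-13), Function('d')(0)), -1) = Pow(Pow(Add(-2, -13), Rational(1, 2)), -1) = Pow(Pow(-15, Rational(1, 2)), -1) = Pow(Mul(I, Pow(15, Rational(1, 2))), -1) = Mul(Rational(-1, 15), I, Pow(15, Rational(1, 2)))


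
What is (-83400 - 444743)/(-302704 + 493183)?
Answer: -528143/190479 ≈ -2.7727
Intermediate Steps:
(-83400 - 444743)/(-302704 + 493183) = -528143/190479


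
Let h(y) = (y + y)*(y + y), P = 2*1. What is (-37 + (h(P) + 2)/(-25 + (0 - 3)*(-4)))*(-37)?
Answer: 18463/13 ≈ 1420.2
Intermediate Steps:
P = 2
h(y) = 4*y**2 (h(y) = (2*y)*(2*y) = 4*y**2)
(-37 + (h(P) + 2)/(-25 + (0 - 3)*(-4)))*(-37) = (-37 + (4*2**2 + 2)/(-25 + (0 - 3)*(-4)))*(-37) = (-37 + (4*4 + 2)/(-25 - 3*(-4)))*(-37) = (-37 + (16 + 2)/(-25 + 12))*(-37) = (-37 + 18/(-13))*(-37) = (-37 + 18*(-1/13))*(-37) = (-37 - 18/13)*(-37) = -499/13*(-37) = 18463/13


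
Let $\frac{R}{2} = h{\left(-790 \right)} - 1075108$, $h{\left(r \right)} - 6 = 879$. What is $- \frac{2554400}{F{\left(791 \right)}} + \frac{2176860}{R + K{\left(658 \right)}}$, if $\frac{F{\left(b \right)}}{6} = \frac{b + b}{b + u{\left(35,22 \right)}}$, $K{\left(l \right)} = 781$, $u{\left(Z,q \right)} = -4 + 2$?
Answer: $- \frac{72141184888652}{339760603} \approx -2.1233 \cdot 10^{5}$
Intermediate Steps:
$u{\left(Z,q \right)} = -2$
$h{\left(r \right)} = 885$ ($h{\left(r \right)} = 6 + 879 = 885$)
$F{\left(b \right)} = \frac{12 b}{-2 + b}$ ($F{\left(b \right)} = 6 \frac{b + b}{b - 2} = 6 \frac{2 b}{-2 + b} = \frac{12 b}{-2 + b}$)
$R = -2148446$ ($R = 2 \left(885 - 1075108\right) = 2 \left(-1074223\right) = -2148446$)
$- \frac{2554400}{F{\left(791 \right)}} + \frac{2176860}{R + K{\left(658 \right)}} = - \frac{2554400}{12 \cdot 791 \frac{1}{-2 + 791}} + \frac{2176860}{-2148446 + 781} = - \frac{2554400}{12 \cdot 791 \cdot \frac{1}{789}} + \frac{2176860}{-2147665} = - \frac{2554400}{12 \cdot 791 \cdot \frac{1}{789}} + 2176860 \left(- \frac{1}{2147665}\right) = - \frac{2554400}{\frac{3164}{263}} - \frac{435372}{429533} = \left(-2554400\right) \frac{263}{3164} - \frac{435372}{429533} = - \frac{167951800}{791} - \frac{435372}{429533} = - \frac{72141184888652}{339760603}$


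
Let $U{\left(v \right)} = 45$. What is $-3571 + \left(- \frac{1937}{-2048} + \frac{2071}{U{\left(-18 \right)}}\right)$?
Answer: $- \frac{324774787}{92160} \approx -3524.0$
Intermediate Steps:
$-3571 + \left(- \frac{1937}{-2048} + \frac{2071}{U{\left(-18 \right)}}\right) = -3571 + \left(- \frac{1937}{-2048} + \frac{2071}{45}\right) = -3571 + \left(\left(-1937\right) \left(- \frac{1}{2048}\right) + 2071 \cdot \frac{1}{45}\right) = -3571 + \left(\frac{1937}{2048} + \frac{2071}{45}\right) = -3571 + \frac{4328573}{92160} = - \frac{324774787}{92160}$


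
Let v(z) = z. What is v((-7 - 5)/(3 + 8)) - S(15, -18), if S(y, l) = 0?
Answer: -12/11 ≈ -1.0909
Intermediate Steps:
v((-7 - 5)/(3 + 8)) - S(15, -18) = (-7 - 5)/(3 + 8) - 1*0 = -12/11 + 0 = -12/11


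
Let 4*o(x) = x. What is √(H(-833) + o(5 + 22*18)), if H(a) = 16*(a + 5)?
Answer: I*√52591/2 ≈ 114.66*I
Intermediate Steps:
H(a) = 80 + 16*a (H(a) = 16*(5 + a) = 80 + 16*a)
o(x) = x/4
√(H(-833) + o(5 + 22*18)) = √((80 + 16*(-833)) + (5 + 22*18)/4) = √((80 - 13328) + (5 + 396)/4) = √(-13248 + (¼)*401) = √(-13248 + 401/4) = √(-52591/4) = I*√52591/2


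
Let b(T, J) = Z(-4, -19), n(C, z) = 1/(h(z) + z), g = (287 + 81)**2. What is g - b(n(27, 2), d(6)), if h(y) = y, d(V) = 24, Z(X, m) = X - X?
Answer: 135424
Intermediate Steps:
Z(X, m) = 0
g = 135424 (g = 368**2 = 135424)
n(C, z) = 1/(2*z) (n(C, z) = 1/(z + z) = 1/(2*z))
b(T, J) = 0
g - b(n(27, 2), d(6)) = 135424 - 1*0 = 135424 + 0 = 135424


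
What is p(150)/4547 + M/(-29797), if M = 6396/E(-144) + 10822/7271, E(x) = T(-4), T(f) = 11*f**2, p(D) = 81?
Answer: 65193159619/3940502715556 ≈ 0.016544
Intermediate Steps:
E(x) = 176 (E(x) = 11*(-4)**2 = 11*16 = 176)
M = 1100227/29084 (M = 6396/176 + 10822/7271 = 6396*(1/176) + 10822*(1/7271) = 1599/44 + 10822/7271 = 1100227/29084 ≈ 37.829)
p(150)/4547 + M/(-29797) = 81/4547 + (1100227/29084)/(-29797) = 81*(1/4547) + (1100227/29084)*(-1/29797) = 81/4547 - 1100227/866615948 = 65193159619/3940502715556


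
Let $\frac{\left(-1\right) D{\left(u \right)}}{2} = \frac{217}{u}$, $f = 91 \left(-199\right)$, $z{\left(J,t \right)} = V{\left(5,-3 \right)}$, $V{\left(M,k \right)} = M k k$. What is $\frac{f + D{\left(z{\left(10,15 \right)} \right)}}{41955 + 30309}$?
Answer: $- \frac{815339}{3251880} \approx -0.25073$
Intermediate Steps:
$V{\left(M,k \right)} = M k^{2}$
$z{\left(J,t \right)} = 45$ ($z{\left(J,t \right)} = 5 \left(-3\right)^{2} = 5 \cdot 9 = 45$)
$f = -18109$
$D{\left(u \right)} = - \frac{434}{u}$ ($D{\left(u \right)} = - 2 \frac{217}{u} = - \frac{434}{u}$)
$\frac{f + D{\left(z{\left(10,15 \right)} \right)}}{41955 + 30309} = \frac{-18109 - \frac{434}{45}}{41955 + 30309} = \frac{-18109 - \frac{434}{45}}{72264} = \left(-18109 - \frac{434}{45}\right) \frac{1}{72264} = \left(- \frac{815339}{45}\right) \frac{1}{72264} = - \frac{815339}{3251880}$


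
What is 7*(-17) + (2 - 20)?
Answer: -137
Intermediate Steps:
7*(-17) + (2 - 20) = -119 - 18 = -137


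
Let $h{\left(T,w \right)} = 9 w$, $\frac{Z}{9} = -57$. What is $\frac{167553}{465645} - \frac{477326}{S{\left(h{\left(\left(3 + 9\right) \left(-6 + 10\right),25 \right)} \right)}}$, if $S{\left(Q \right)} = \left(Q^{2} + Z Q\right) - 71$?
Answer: $\frac{77711265311}{10068952265} \approx 7.7179$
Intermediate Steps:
$Z = -513$ ($Z = 9 \left(-57\right) = -513$)
$S{\left(Q \right)} = -71 + Q^{2} - 513 Q$ ($S{\left(Q \right)} = \left(Q^{2} - 513 Q\right) - 71 = -71 + Q^{2} - 513 Q$)
$\frac{167553}{465645} - \frac{477326}{S{\left(h{\left(\left(3 + 9\right) \left(-6 + 10\right),25 \right)} \right)}} = \frac{167553}{465645} - \frac{477326}{-71 + \left(9 \cdot 25\right)^{2} - 513 \cdot 9 \cdot 25} = 167553 \cdot \frac{1}{465645} - \frac{477326}{-71 + 225^{2} - 115425} = \frac{55851}{155215} - \frac{477326}{-71 + 50625 - 115425} = \frac{55851}{155215} - \frac{477326}{-64871} = \frac{55851}{155215} - - \frac{477326}{64871} = \frac{55851}{155215} + \frac{477326}{64871} = \frac{77711265311}{10068952265}$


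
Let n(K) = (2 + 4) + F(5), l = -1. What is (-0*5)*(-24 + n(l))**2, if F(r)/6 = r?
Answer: 0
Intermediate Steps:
F(r) = 6*r
n(K) = 36 (n(K) = (2 + 4) + 6*5 = 6 + 30 = 36)
(-0*5)*(-24 + n(l))**2 = (-0*5)*(-24 + 36)**2 = -1*0*12**2 = 0*144 = 0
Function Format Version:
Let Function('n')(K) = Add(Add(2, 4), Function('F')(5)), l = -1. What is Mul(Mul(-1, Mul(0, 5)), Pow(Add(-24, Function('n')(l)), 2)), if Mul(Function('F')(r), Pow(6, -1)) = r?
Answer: 0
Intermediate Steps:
Function('F')(r) = Mul(6, r)
Function('n')(K) = 36 (Function('n')(K) = Add(Add(2, 4), Mul(6, 5)) = Add(6, 30) = 36)
Mul(Mul(-1, Mul(0, 5)), Pow(Add(-24, Function('n')(l)), 2)) = Mul(Mul(-1, Mul(0, 5)), Pow(Add(-24, 36), 2)) = Mul(Mul(-1, 0), Pow(12, 2)) = Mul(0, 144) = 0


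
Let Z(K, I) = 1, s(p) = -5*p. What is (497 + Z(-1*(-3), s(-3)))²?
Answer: 248004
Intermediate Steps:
(497 + Z(-1*(-3), s(-3)))² = (497 + 1)² = 498² = 248004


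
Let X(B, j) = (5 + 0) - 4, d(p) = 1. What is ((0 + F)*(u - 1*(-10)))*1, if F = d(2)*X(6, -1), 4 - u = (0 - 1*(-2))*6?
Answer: 2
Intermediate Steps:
X(B, j) = 1 (X(B, j) = 5 - 4 = 1)
u = -8 (u = 4 - (0 - 1*(-2))*6 = 4 - (0 + 2)*6 = 4 - 2*6 = 4 - 1*12 = 4 - 12 = -8)
F = 1 (F = 1*1 = 1)
((0 + F)*(u - 1*(-10)))*1 = ((0 + 1)*(-8 - 1*(-10)))*1 = (1*(-8 + 10))*1 = (1*2)*1 = 2*1 = 2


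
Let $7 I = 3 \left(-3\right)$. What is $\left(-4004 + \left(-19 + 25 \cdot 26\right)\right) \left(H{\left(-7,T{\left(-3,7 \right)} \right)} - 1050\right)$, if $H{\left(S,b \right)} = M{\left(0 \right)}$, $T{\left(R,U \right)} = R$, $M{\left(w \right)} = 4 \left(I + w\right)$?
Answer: $\frac{24912978}{7} \approx 3.559 \cdot 10^{6}$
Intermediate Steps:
$I = - \frac{9}{7}$ ($I = \frac{3 \left(-3\right)}{7} = \frac{1}{7} \left(-9\right) = - \frac{9}{7} \approx -1.2857$)
$M{\left(w \right)} = - \frac{36}{7} + 4 w$ ($M{\left(w \right)} = 4 \left(- \frac{9}{7} + w\right) = - \frac{36}{7} + 4 w$)
$H{\left(S,b \right)} = - \frac{36}{7}$ ($H{\left(S,b \right)} = - \frac{36}{7} + 4 \cdot 0 = - \frac{36}{7} + 0 = - \frac{36}{7}$)
$\left(-4004 + \left(-19 + 25 \cdot 26\right)\right) \left(H{\left(-7,T{\left(-3,7 \right)} \right)} - 1050\right) = \left(-4004 + \left(-19 + 25 \cdot 26\right)\right) \left(- \frac{36}{7} - 1050\right) = \left(-4004 + \left(-19 + 650\right)\right) \left(- \frac{7386}{7}\right) = \left(-4004 + 631\right) \left(- \frac{7386}{7}\right) = \left(-3373\right) \left(- \frac{7386}{7}\right) = \frac{24912978}{7}$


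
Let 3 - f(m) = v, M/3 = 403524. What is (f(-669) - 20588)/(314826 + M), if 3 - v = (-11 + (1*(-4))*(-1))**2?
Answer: -20539/1525398 ≈ -0.013465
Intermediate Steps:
v = -46 (v = 3 - (-11 + (1*(-4))*(-1))**2 = 3 - (-11 - 4*(-1))**2 = 3 - (-11 + 4)**2 = 3 - 1*(-7)**2 = 3 - 1*49 = 3 - 49 = -46)
M = 1210572 (M = 3*403524 = 1210572)
f(m) = 49 (f(m) = 3 - 1*(-46) = 3 + 46 = 49)
(f(-669) - 20588)/(314826 + M) = (49 - 20588)/(314826 + 1210572) = -20539/1525398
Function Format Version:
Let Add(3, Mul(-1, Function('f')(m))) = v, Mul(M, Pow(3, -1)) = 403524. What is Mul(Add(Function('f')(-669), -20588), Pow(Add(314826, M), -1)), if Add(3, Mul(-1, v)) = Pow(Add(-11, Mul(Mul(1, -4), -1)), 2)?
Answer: Rational(-20539, 1525398) ≈ -0.013465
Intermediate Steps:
v = -46 (v = Add(3, Mul(-1, Pow(Add(-11, Mul(Mul(1, -4), -1)), 2))) = Add(3, Mul(-1, Pow(Add(-11, Mul(-4, -1)), 2))) = Add(3, Mul(-1, Pow(Add(-11, 4), 2))) = Add(3, Mul(-1, Pow(-7, 2))) = Add(3, Mul(-1, 49)) = Add(3, -49) = -46)
M = 1210572 (M = Mul(3, 403524) = 1210572)
Function('f')(m) = 49 (Function('f')(m) = Add(3, Mul(-1, -46)) = Add(3, 46) = 49)
Mul(Add(Function('f')(-669), -20588), Pow(Add(314826, M), -1)) = Mul(Add(49, -20588), Pow(Add(314826, 1210572), -1)) = Mul(-20539, Pow(1525398, -1)) = Mul(-20539, Rational(1, 1525398)) = Rational(-20539, 1525398)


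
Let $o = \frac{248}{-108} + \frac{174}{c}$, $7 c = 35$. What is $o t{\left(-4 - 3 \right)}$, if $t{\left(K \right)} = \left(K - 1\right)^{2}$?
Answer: $\frac{280832}{135} \approx 2080.2$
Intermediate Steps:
$c = 5$ ($c = \frac{1}{7} \cdot 35 = 5$)
$t{\left(K \right)} = \left(-1 + K\right)^{2}$
$o = \frac{4388}{135}$ ($o = \frac{248}{-108} + \frac{174}{5} = 248 \left(- \frac{1}{108}\right) + 174 \cdot \frac{1}{5} = - \frac{62}{27} + \frac{174}{5} = \frac{4388}{135} \approx 32.504$)
$o t{\left(-4 - 3 \right)} = \frac{4388 \left(-1 - 7\right)^{2}}{135} = \frac{4388 \left(-8\right)^{2}}{135} = \frac{4388}{135} \cdot 64 = \frac{280832}{135}$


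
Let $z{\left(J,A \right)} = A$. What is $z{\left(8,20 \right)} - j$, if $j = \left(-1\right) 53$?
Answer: $73$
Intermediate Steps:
$j = -53$
$z{\left(8,20 \right)} - j = 20 - -53 = 20 + 53 = 73$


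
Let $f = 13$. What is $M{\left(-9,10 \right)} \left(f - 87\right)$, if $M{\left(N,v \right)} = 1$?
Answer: $-74$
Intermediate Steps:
$M{\left(-9,10 \right)} \left(f - 87\right) = 1 \left(13 - 87\right) = 1 \left(-74\right) = -74$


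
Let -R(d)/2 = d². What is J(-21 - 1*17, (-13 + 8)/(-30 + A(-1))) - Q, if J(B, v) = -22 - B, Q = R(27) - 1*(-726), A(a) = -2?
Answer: 748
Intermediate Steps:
R(d) = -2*d²
Q = -732 (Q = -2*27² - 1*(-726) = -2*729 + 726 = -1458 + 726 = -732)
J(-21 - 1*17, (-13 + 8)/(-30 + A(-1))) - Q = (-22 - (-21 - 1*17)) - 1*(-732) = (-22 - (-21 - 17)) + 732 = (-22 - 1*(-38)) + 732 = (-22 + 38) + 732 = 16 + 732 = 748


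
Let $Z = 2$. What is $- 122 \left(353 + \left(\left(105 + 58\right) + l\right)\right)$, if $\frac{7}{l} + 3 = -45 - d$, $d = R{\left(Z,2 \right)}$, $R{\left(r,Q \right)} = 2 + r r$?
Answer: $- \frac{1699277}{27} \approx -62936.0$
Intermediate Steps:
$R{\left(r,Q \right)} = 2 + r^{2}$
$d = 6$ ($d = 2 + 2^{2} = 2 + 4 = 6$)
$l = - \frac{7}{54}$ ($l = \frac{7}{-3 - 51} = \frac{7}{-54} = 7 \left(- \frac{1}{54}\right) = - \frac{7}{54} \approx -0.12963$)
$- 122 \left(353 + \left(\left(105 + 58\right) + l\right)\right) = - 122 \left(353 + \left(\left(105 + 58\right) - \frac{7}{54}\right)\right) = - 122 \left(353 + \left(163 - \frac{7}{54}\right)\right) = - 122 \left(353 + \frac{8795}{54}\right) = \left(-122\right) \frac{27857}{54} = - \frac{1699277}{27}$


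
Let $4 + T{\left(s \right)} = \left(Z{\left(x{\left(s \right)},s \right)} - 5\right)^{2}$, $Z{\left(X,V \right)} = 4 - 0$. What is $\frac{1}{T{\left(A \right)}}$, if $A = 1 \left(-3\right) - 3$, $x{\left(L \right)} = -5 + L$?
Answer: $- \frac{1}{3} \approx -0.33333$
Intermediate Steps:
$Z{\left(X,V \right)} = 4$ ($Z{\left(X,V \right)} = 4 + 0 = 4$)
$A = -6$ ($A = -3 - 3 = -6$)
$T{\left(s \right)} = -3$ ($T{\left(s \right)} = -4 + \left(4 - 5\right)^{2} = -4 + \left(-1\right)^{2} = -4 + 1 = -3$)
$\frac{1}{T{\left(A \right)}} = \frac{1}{-3} = - \frac{1}{3}$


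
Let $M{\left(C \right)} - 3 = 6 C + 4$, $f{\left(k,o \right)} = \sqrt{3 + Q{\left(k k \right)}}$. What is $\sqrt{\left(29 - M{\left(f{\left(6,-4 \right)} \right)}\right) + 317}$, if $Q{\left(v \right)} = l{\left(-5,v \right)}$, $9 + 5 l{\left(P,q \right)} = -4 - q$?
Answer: $\frac{\sqrt{8475 - 30 i \sqrt{170}}}{5} \approx 18.417 - 0.42478 i$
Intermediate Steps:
$l{\left(P,q \right)} = - \frac{13}{5} - \frac{q}{5}$ ($l{\left(P,q \right)} = - \frac{9}{5} + \frac{-4 - q}{5} = - \frac{9}{5} - \left(\frac{4}{5} + \frac{q}{5}\right) = - \frac{13}{5} - \frac{q}{5}$)
$Q{\left(v \right)} = - \frac{13}{5} - \frac{v}{5}$
$f{\left(k,o \right)} = \sqrt{\frac{2}{5} - \frac{k^{2}}{5}}$ ($f{\left(k,o \right)} = \sqrt{3 - \left(\frac{13}{5} + \frac{k k}{5}\right)} = \sqrt{3 - \left(\frac{13}{5} + \frac{k^{2}}{5}\right)} = \sqrt{\frac{2}{5} - \frac{k^{2}}{5}}$)
$M{\left(C \right)} = 7 + 6 C$ ($M{\left(C \right)} = 3 + \left(6 C + 4\right) = 3 + \left(4 + 6 C\right) = 7 + 6 C$)
$\sqrt{\left(29 - M{\left(f{\left(6,-4 \right)} \right)}\right) + 317} = \sqrt{\left(29 - \left(7 + 6 \frac{\sqrt{10 - 5 \cdot 6^{2}}}{5}\right)\right) + 317} = \sqrt{\left(29 - \left(7 + 6 \frac{\sqrt{10 - 180}}{5}\right)\right) + 317} = \sqrt{\left(29 - \left(7 + 6 \frac{\sqrt{-170}}{5}\right)\right) + 317} = \sqrt{\left(29 - \left(7 + 6 \frac{i \sqrt{170}}{5}\right)\right) + 317} = \sqrt{\left(29 - \left(7 + \frac{6 i \sqrt{170}}{5}\right)\right) + 317} = \sqrt{\left(22 - \frac{6 i \sqrt{170}}{5}\right) + 317} = \sqrt{339 - \frac{6 i \sqrt{170}}{5}}$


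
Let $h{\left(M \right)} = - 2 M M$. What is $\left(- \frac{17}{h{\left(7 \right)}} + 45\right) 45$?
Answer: $\frac{199215}{98} \approx 2032.8$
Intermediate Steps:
$h{\left(M \right)} = - 2 M^{2}$
$\left(- \frac{17}{h{\left(7 \right)}} + 45\right) 45 = \left(- \frac{17}{\left(-2\right) 7^{2}} + 45\right) 45 = \left(- \frac{17}{\left(-2\right) 49} + 45\right) 45 = \left(- \frac{17}{-98} + 45\right) 45 = \left(\left(-17\right) \left(- \frac{1}{98}\right) + 45\right) 45 = \left(\frac{17}{98} + 45\right) 45 = \frac{4427}{98} \cdot 45 = \frac{199215}{98}$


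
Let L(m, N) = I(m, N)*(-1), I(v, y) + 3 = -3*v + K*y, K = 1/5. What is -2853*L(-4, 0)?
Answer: 25677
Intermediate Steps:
K = 1/5 ≈ 0.20000
I(v, y) = -3 - 3*v + y/5 (I(v, y) = -3 + (-3*v + y/5) = -3 - 3*v + y/5)
L(m, N) = 3 + 3*m - N/5 (L(m, N) = (-3 - 3*m + N/5)*(-1) = 3 + 3*m - N/5)
-2853*L(-4, 0) = -2853*(3 + 3*(-4) - 1/5*0) = -2853*(3 - 12 + 0) = -2853*(-9) = 25677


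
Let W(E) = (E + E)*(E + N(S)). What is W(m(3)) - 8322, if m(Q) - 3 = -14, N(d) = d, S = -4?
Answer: -7992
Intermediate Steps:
m(Q) = -11 (m(Q) = 3 - 14 = -11)
W(E) = 2*E*(-4 + E) (W(E) = (E + E)*(E - 4) = (2*E)*(-4 + E) = 2*E*(-4 + E))
W(m(3)) - 8322 = 2*(-11)*(-4 - 11) - 8322 = 2*(-11)*(-15) - 8322 = 330 - 8322 = -7992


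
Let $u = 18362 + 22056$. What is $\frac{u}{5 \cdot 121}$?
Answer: $\frac{40418}{605} \approx 66.807$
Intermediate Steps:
$u = 40418$
$\frac{u}{5 \cdot 121} = \frac{40418}{5 \cdot 121} = \frac{40418}{605}$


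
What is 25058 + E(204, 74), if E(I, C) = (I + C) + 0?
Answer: 25336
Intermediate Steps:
E(I, C) = C + I (E(I, C) = (C + I) + 0 = C + I)
25058 + E(204, 74) = 25058 + (74 + 204) = 25058 + 278 = 25336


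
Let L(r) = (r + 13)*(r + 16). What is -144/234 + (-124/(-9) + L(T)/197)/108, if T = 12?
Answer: -283102/622323 ≈ -0.45491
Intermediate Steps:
L(r) = (13 + r)*(16 + r)
-144/234 + (-124/(-9) + L(T)/197)/108 = -144/234 + (-124/(-9) + (208 + 12**2 + 29*12)/197)/108 = -144*1/234 + (-124*(-1/9) + (208 + 144 + 348)*(1/197))*(1/108) = -8/13 + (124/9 + 700*(1/197))*(1/108) = -8/13 + (124/9 + 700/197)*(1/108) = -8/13 + (30728/1773)*(1/108) = -8/13 + 7682/47871 = -283102/622323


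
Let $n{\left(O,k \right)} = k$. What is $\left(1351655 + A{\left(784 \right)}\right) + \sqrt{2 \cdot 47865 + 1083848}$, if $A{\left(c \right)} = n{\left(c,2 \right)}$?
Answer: $1351657 + \sqrt{1179578} \approx 1.3527 \cdot 10^{6}$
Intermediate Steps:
$A{\left(c \right)} = 2$
$\left(1351655 + A{\left(784 \right)}\right) + \sqrt{2 \cdot 47865 + 1083848} = \left(1351655 + 2\right) + \sqrt{2 \cdot 47865 + 1083848} = 1351657 + \sqrt{95730 + 1083848} = 1351657 + \sqrt{1179578}$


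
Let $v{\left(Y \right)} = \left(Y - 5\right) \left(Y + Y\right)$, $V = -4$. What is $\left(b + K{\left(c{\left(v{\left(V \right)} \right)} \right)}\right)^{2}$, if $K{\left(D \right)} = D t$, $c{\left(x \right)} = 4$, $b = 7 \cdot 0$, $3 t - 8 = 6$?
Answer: $\frac{3136}{9} \approx 348.44$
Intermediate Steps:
$t = \frac{14}{3}$ ($t = \frac{8}{3} + \frac{1}{3} \cdot 6 = \frac{8}{3} + 2 = \frac{14}{3} \approx 4.6667$)
$v{\left(Y \right)} = 2 Y \left(-5 + Y\right)$ ($v{\left(Y \right)} = \left(-5 + Y\right) 2 Y = 2 Y \left(-5 + Y\right)$)
$b = 0$
$K{\left(D \right)} = \frac{14 D}{3}$ ($K{\left(D \right)} = D \frac{14}{3} = \frac{14 D}{3}$)
$\left(b + K{\left(c{\left(v{\left(V \right)} \right)} \right)}\right)^{2} = \left(0 + \frac{14}{3} \cdot 4\right)^{2} = \left(0 + \frac{56}{3}\right)^{2} = \left(\frac{56}{3}\right)^{2} = \frac{3136}{9}$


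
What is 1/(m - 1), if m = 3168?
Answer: 1/3167 ≈ 0.00031576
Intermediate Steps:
1/(m - 1) = 1/(3168 - 1) = 1/3167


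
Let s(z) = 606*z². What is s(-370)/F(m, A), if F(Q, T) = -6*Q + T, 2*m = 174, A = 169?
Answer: -82961400/353 ≈ -2.3502e+5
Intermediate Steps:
m = 87 (m = (½)*174 = 87)
F(Q, T) = T - 6*Q
s(-370)/F(m, A) = (606*(-370)²)/(169 - 6*87) = (606*136900)/(169 - 522) = 82961400/(-353) = 82961400*(-1/353) = -82961400/353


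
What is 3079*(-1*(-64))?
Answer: 197056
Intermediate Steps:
3079*(-1*(-64)) = 3079*64 = 197056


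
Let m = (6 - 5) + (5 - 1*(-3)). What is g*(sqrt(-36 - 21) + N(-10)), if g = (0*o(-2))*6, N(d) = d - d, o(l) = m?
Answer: 0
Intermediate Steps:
m = 9 (m = 1 + (5 + 3) = 1 + 8 = 9)
o(l) = 9
N(d) = 0
g = 0 (g = (0*9)*6 = 0*6 = 0)
g*(sqrt(-36 - 21) + N(-10)) = 0*(sqrt(-36 - 21) + 0) = 0*(sqrt(-57) + 0) = 0*(I*sqrt(57) + 0) = 0*(I*sqrt(57)) = 0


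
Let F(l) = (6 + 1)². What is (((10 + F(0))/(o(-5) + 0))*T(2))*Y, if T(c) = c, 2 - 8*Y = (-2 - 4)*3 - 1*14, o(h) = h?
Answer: -1003/10 ≈ -100.30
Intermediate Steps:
Y = 17/4 (Y = ¼ - ((-2 - 4)*3 - 1*14)/8 = ¼ - (-6*3 - 14)/8 = ¼ - (-18 - 14)/8 = ¼ - ⅛*(-32) = ¼ + 4 = 17/4 ≈ 4.2500)
F(l) = 49 (F(l) = 7² = 49)
(((10 + F(0))/(o(-5) + 0))*T(2))*Y = (((10 + 49)/(-5 + 0))*2)*(17/4) = ((59/(-5))*2)*(17/4) = ((59*(-⅕))*2)*(17/4) = -59/5*2*(17/4) = -118/5*17/4 = -1003/10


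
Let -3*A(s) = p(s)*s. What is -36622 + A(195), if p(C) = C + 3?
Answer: -49492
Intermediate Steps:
p(C) = 3 + C
A(s) = -s*(3 + s)/3 (A(s) = -(3 + s)*s/3 = -s*(3 + s)/3)
-36622 + A(195) = -36622 - ⅓*195*(3 + 195) = -36622 - ⅓*195*198 = -36622 - 12870 = -49492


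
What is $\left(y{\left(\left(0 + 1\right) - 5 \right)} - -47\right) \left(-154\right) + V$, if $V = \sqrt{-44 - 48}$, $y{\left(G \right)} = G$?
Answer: $-6622 + 2 i \sqrt{23} \approx -6622.0 + 9.5917 i$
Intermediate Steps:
$V = 2 i \sqrt{23}$ ($V = \sqrt{-92} = 2 i \sqrt{23} \approx 9.5917 i$)
$\left(y{\left(\left(0 + 1\right) - 5 \right)} - -47\right) \left(-154\right) + V = \left(\left(\left(0 + 1\right) - 5\right) - -47\right) \left(-154\right) + 2 i \sqrt{23} = \left(\left(1 - 5\right) + 47\right) \left(-154\right) + 2 i \sqrt{23} = \left(-4 + 47\right) \left(-154\right) + 2 i \sqrt{23} = 43 \left(-154\right) + 2 i \sqrt{23} = -6622 + 2 i \sqrt{23}$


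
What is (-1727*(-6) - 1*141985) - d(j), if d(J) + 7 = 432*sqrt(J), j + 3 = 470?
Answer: -131616 - 432*sqrt(467) ≈ -1.4095e+5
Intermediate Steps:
j = 467 (j = -3 + 470 = 467)
d(J) = -7 + 432*sqrt(J)
(-1727*(-6) - 1*141985) - d(j) = (-1727*(-6) - 1*141985) - (-7 + 432*sqrt(467)) = (10362 - 141985) + (7 - 432*sqrt(467)) = -131623 + (7 - 432*sqrt(467)) = -131616 - 432*sqrt(467)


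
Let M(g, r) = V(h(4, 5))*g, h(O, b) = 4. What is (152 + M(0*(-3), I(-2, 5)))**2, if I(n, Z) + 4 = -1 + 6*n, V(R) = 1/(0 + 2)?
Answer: 23104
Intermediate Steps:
V(R) = 1/2
I(n, Z) = -5 + 6*n (I(n, Z) = -4 + (-1 + 6*n) = -5 + 6*n)
M(g, r) = g/2
(152 + M(0*(-3), I(-2, 5)))**2 = (152 + (0*(-3))/2)**2 = (152 + (1/2)*0)**2 = (152 + 0)**2 = 152**2 = 23104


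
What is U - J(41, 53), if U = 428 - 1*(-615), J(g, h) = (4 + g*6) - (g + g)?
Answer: 875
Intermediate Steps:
J(g, h) = 4 + 4*g (J(g, h) = (4 + 6*g) - 2*g = 4 + 4*g)
U = 1043 (U = 428 + 615 = 1043)
U - J(41, 53) = 1043 - (4 + 4*41) = 1043 - (4 + 164) = 1043 - 1*168 = 1043 - 168 = 875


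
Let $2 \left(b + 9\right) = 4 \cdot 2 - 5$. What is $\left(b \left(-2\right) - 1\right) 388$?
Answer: $5432$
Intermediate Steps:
$b = - \frac{15}{2}$ ($b = -9 + \frac{4 \cdot 2 - 5}{2} = -9 + \frac{8 - 5}{2} = -9 + \frac{1}{2} \cdot 3 = -9 + \frac{3}{2} = - \frac{15}{2} \approx -7.5$)
$\left(b \left(-2\right) - 1\right) 388 = \left(\left(- \frac{15}{2}\right) \left(-2\right) - 1\right) 388 = \left(15 - 1\right) 388 = 14 \cdot 388 = 5432$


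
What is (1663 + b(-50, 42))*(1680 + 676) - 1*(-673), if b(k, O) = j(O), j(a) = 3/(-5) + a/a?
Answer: 19598217/5 ≈ 3.9196e+6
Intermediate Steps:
j(a) = ⅖ (j(a) = 3*(-⅕) + 1 = -⅗ + 1 = ⅖)
b(k, O) = ⅖
(1663 + b(-50, 42))*(1680 + 676) - 1*(-673) = (1663 + ⅖)*(1680 + 676) - 1*(-673) = (8317/5)*2356 + 673 = 19594852/5 + 673 = 19598217/5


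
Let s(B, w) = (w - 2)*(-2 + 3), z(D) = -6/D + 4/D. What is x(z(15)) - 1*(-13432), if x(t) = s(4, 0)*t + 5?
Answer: 201559/15 ≈ 13437.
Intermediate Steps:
z(D) = -2/D
s(B, w) = -2 + w (s(B, w) = (-2 + w)*1 = -2 + w)
x(t) = 5 - 2*t (x(t) = (-2 + 0)*t + 5 = -2*t + 5 = 5 - 2*t)
x(z(15)) - 1*(-13432) = (5 - (-4)/15) - 1*(-13432) = (5 - (-4)/15) + 13432 = (5 - 2*(-2/15)) + 13432 = (5 + 4/15) + 13432 = 79/15 + 13432 = 201559/15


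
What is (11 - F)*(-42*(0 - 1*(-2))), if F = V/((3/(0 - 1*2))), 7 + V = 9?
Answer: -1036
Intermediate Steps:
V = 2 (V = -7 + 9 = 2)
F = -4/3 (F = 2/((3/(0 - 1*2))) = 2/((3/(0 - 2))) = 2/((3/(-2))) = 2/((3*(-½))) = 2/(-3/2) = 2*(-⅔) = -4/3 ≈ -1.3333)
(11 - F)*(-42*(0 - 1*(-2))) = (11 - 1*(-4/3))*(-42*(0 - 1*(-2))) = (11 + 4/3)*(-42*(0 + 2)) = 37*(-42*2)/3 = (37/3)*(-84) = -1036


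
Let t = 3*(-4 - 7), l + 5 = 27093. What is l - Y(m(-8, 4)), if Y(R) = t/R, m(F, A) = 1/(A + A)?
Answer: 27352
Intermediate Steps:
m(F, A) = 1/(2*A)
l = 27088 (l = -5 + 27093 = 27088)
t = -33 (t = 3*(-11) = -33)
Y(R) = -33/R
l - Y(m(-8, 4)) = 27088 - (-33)/((½)/4) = 27088 - (-33)/((½)*(¼)) = 27088 - (-33)/⅛ = 27088 - (-33)*8 = 27088 - 1*(-264) = 27088 + 264 = 27352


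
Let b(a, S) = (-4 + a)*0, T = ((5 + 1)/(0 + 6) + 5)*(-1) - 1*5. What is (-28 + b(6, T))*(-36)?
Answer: 1008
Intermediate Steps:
T = -11 (T = (6/6 + 5)*(-1) - 5 = (6*(⅙) + 5)*(-1) - 5 = (1 + 5)*(-1) - 5 = 6*(-1) - 5 = -6 - 5 = -11)
b(a, S) = 0
(-28 + b(6, T))*(-36) = (-28 + 0)*(-36) = -28*(-36) = 1008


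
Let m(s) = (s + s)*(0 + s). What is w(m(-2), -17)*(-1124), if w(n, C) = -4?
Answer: 4496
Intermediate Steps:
m(s) = 2*s**2 (m(s) = (2*s)*s = 2*s**2)
w(m(-2), -17)*(-1124) = -4*(-1124) = 4496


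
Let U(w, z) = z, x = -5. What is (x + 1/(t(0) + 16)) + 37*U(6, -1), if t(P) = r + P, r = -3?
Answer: -545/13 ≈ -41.923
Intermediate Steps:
t(P) = -3 + P
(x + 1/(t(0) + 16)) + 37*U(6, -1) = (-5 + 1/((-3 + 0) + 16)) + 37*(-1) = (-5 + 1/(-3 + 16)) - 37 = (-5 + 1/13) - 37 = -64/13 - 37 = -545/13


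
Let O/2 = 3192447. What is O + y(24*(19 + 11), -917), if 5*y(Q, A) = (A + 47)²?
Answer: 6536274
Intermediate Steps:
y(Q, A) = (47 + A)²/5 (y(Q, A) = (A + 47)²/5 = (47 + A)²/5)
O = 6384894 (O = 2*3192447 = 6384894)
O + y(24*(19 + 11), -917) = 6384894 + (47 - 917)²/5 = 6384894 + (⅕)*(-870)² = 6384894 + (⅕)*756900 = 6384894 + 151380 = 6536274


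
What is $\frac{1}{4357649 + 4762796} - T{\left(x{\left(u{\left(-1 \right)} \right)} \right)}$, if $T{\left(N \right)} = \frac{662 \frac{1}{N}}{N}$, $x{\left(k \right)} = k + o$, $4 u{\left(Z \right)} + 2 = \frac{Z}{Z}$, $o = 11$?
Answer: $- \frac{96603751591}{16863702805} \approx -5.7285$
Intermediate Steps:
$u{\left(Z \right)} = - \frac{1}{4}$ ($u{\left(Z \right)} = - \frac{1}{2} + \frac{Z \frac{1}{Z}}{4} = - \frac{1}{2} + \frac{1}{4} \cdot 1 = - \frac{1}{2} + \frac{1}{4} = - \frac{1}{4}$)
$x{\left(k \right)} = 11 + k$ ($x{\left(k \right)} = k + 11 = 11 + k$)
$T{\left(N \right)} = \frac{662}{N^{2}}$
$\frac{1}{4357649 + 4762796} - T{\left(x{\left(u{\left(-1 \right)} \right)} \right)} = \frac{1}{4357649 + 4762796} - \frac{662}{\left(11 - \frac{1}{4}\right)^{2}} = \frac{1}{9120445} - \frac{662}{\frac{1849}{16}} = \frac{1}{9120445} - 662 \cdot \frac{16}{1849} = \frac{1}{9120445} - \frac{10592}{1849} = - \frac{96603751591}{16863702805}$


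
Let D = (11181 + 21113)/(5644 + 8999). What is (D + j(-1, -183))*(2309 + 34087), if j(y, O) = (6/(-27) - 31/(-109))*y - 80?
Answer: -502532355084/177343 ≈ -2.8337e+6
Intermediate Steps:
D = 32294/14643 ≈ 2.2054
j(y, O) = -80 + 61*y/981 (j(y, O) = (6*(-1/27) - 31*(-1/109))*y - 80 = (-2/9 + 31/109)*y - 80 = 61*y/981 - 80 = -80 + 61*y/981)
(D + j(-1, -183))*(2309 + 34087) = (32294/14643 + (-80 + (61/981)*(-1)))*(2309 + 34087) = (32294/14643 + (-80 - 61/981))*36396 = (32294/14643 - 78541/981)*36396 = -124266161/1596087*36396 = -502532355084/177343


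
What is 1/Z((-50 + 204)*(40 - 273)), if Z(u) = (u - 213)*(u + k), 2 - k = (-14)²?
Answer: 1/1302163220 ≈ 7.6795e-10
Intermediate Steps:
k = -194 (k = 2 - 1*(-14)² = 2 - 1*196 = 2 - 196 = -194)
Z(u) = (-213 + u)*(-194 + u) (Z(u) = (u - 213)*(u - 194) = (-213 + u)*(-194 + u))
1/Z((-50 + 204)*(40 - 273)) = 1/(41322 + ((-50 + 204)*(40 - 273))² - 407*(-50 + 204)*(40 - 273)) = 1/(41322 + (154*(-233))² - 62678*(-233)) = 1/(41322 + (-35882)² - 407*(-35882)) = 1/(41322 + 1287517924 + 14603974) = 1/1302163220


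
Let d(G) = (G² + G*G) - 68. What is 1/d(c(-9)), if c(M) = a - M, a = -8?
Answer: -1/66 ≈ -0.015152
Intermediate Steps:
c(M) = -8 - M
d(G) = -68 + 2*G² (d(G) = (G² + G²) - 68 = 2*G² - 68 = -68 + 2*G²)
1/d(c(-9)) = 1/(-68 + 2*(-8 - 1*(-9))²) = 1/(-68 + 2*(-8 + 9)²) = 1/(-68 + 2*1²) = 1/(-68 + 2*1) = 1/(-68 + 2) = 1/(-66) = -1/66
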